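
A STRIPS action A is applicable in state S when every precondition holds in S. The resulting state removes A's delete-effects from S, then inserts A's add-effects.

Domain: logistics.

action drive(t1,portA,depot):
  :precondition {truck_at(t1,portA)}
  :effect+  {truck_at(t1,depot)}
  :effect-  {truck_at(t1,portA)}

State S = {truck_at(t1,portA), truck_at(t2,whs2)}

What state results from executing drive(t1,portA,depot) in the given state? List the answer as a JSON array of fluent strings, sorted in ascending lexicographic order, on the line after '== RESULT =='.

Compute (S \ del) ∪ add:
  pre ⊆ S: {truck_at(t1,portA)} ⊆ S  — applicable
  S \ del = {truck_at(t2,whs2)}
  ∪ add   = {truck_at(t1,depot), truck_at(t2,whs2)}

== RESULT ==
["truck_at(t1,depot)", "truck_at(t2,whs2)"]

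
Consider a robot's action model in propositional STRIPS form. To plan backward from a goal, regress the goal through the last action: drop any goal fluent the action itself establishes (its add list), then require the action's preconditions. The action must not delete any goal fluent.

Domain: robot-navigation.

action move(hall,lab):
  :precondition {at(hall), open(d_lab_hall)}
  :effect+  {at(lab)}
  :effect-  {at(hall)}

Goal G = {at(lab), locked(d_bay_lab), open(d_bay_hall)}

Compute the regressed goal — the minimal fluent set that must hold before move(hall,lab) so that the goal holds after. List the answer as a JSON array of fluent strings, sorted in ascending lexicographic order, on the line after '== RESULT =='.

Compute (G \ add) ∪ pre:
  G ∩ del = {}  (empty — regression defined)
  G \ add = {at(lab), locked(d_bay_lab), open(d_bay_hall)} \ {at(lab)} = {locked(d_bay_lab), open(d_bay_hall)}
  ∪ pre   = {locked(d_bay_lab), open(d_bay_hall)} ∪ {at(hall), open(d_lab_hall)}
          = {at(hall), locked(d_bay_lab), open(d_bay_hall), open(d_lab_hall)}

== RESULT ==
["at(hall)", "locked(d_bay_lab)", "open(d_bay_hall)", "open(d_lab_hall)"]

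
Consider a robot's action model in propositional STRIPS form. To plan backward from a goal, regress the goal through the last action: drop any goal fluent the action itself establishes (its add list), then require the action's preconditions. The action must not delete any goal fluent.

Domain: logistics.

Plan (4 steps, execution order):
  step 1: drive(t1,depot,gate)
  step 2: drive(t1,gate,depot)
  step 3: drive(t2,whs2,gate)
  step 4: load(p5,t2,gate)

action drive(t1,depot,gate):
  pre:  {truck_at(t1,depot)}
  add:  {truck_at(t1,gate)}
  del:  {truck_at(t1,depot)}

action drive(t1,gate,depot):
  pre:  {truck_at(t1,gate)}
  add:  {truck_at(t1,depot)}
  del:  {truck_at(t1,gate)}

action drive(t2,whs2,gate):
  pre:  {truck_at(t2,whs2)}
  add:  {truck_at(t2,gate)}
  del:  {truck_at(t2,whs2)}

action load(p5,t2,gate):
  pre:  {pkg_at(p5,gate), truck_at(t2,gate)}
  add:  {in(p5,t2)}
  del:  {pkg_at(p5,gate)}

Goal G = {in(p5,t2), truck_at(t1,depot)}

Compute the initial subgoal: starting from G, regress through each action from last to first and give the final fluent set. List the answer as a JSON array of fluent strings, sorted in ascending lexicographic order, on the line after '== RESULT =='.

Work backward from the goal:
  through step 4 (load(p5,t2,gate)): drop {in(p5,t2)}, keep {truck_at(t1,depot)}, require {pkg_at(p5,gate), truck_at(t2,gate)}
    → {pkg_at(p5,gate), truck_at(t1,depot), truck_at(t2,gate)}
  through step 3 (drive(t2,whs2,gate)): drop {truck_at(t2,gate)}, keep {pkg_at(p5,gate), truck_at(t1,depot)}, require {truck_at(t2,whs2)}
    → {pkg_at(p5,gate), truck_at(t1,depot), truck_at(t2,whs2)}
  through step 2 (drive(t1,gate,depot)): drop {truck_at(t1,depot)}, keep {pkg_at(p5,gate), truck_at(t2,whs2)}, require {truck_at(t1,gate)}
    → {pkg_at(p5,gate), truck_at(t1,gate), truck_at(t2,whs2)}
  through step 1 (drive(t1,depot,gate)): drop {truck_at(t1,gate)}, keep {pkg_at(p5,gate), truck_at(t2,whs2)}, require {truck_at(t1,depot)}
    → {pkg_at(p5,gate), truck_at(t1,depot), truck_at(t2,whs2)}

== RESULT ==
["pkg_at(p5,gate)", "truck_at(t1,depot)", "truck_at(t2,whs2)"]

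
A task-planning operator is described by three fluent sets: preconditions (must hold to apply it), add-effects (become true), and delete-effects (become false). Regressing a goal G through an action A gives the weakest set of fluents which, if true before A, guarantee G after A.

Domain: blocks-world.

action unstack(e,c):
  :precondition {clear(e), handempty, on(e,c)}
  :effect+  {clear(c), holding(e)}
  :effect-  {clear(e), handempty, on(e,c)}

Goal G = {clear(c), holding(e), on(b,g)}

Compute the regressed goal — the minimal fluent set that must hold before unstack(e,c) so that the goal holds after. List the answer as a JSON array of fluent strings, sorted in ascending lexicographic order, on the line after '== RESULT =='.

Compute (G \ add) ∪ pre:
  G ∩ del = {}  (empty — regression defined)
  G \ add = {clear(c), holding(e), on(b,g)} \ {clear(c), holding(e)} = {on(b,g)}
  ∪ pre   = {on(b,g)} ∪ {clear(e), handempty, on(e,c)}
          = {clear(e), handempty, on(b,g), on(e,c)}

== RESULT ==
["clear(e)", "handempty", "on(b,g)", "on(e,c)"]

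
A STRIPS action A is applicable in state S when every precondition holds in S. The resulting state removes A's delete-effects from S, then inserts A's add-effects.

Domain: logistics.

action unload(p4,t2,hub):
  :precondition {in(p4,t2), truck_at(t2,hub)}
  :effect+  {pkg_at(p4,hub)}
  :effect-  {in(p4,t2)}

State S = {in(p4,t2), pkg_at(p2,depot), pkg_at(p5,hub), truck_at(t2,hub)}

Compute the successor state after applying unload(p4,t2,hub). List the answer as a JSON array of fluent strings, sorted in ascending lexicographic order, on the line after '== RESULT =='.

Compute (S \ del) ∪ add:
  pre ⊆ S: {in(p4,t2), truck_at(t2,hub)} ⊆ S  — applicable
  S \ del = {pkg_at(p2,depot), pkg_at(p5,hub), truck_at(t2,hub)}
  ∪ add   = {pkg_at(p2,depot), pkg_at(p4,hub), pkg_at(p5,hub), truck_at(t2,hub)}

== RESULT ==
["pkg_at(p2,depot)", "pkg_at(p4,hub)", "pkg_at(p5,hub)", "truck_at(t2,hub)"]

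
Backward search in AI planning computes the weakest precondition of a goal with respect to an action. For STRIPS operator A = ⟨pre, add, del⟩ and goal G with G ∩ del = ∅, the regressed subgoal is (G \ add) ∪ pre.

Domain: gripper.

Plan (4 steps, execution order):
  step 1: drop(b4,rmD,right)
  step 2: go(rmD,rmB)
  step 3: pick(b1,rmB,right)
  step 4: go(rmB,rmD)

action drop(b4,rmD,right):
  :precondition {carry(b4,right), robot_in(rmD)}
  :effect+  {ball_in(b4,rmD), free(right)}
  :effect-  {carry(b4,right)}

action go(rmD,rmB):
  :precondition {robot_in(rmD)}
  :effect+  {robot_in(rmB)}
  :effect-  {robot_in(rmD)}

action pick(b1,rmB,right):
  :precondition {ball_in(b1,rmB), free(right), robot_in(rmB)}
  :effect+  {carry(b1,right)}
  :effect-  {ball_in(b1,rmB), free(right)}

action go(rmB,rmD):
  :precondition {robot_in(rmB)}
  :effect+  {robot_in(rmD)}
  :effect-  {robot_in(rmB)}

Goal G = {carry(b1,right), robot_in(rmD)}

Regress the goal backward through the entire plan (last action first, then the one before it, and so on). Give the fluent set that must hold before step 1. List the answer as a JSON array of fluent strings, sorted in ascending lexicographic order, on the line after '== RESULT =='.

Work backward from the goal:
  through step 4 (go(rmB,rmD)): drop {robot_in(rmD)}, keep {carry(b1,right)}, require {robot_in(rmB)}
    → {carry(b1,right), robot_in(rmB)}
  through step 3 (pick(b1,rmB,right)): drop {carry(b1,right)}, keep {robot_in(rmB)}, require {ball_in(b1,rmB), free(right), robot_in(rmB)}
    → {ball_in(b1,rmB), free(right), robot_in(rmB)}
  through step 2 (go(rmD,rmB)): drop {robot_in(rmB)}, keep {ball_in(b1,rmB), free(right)}, require {robot_in(rmD)}
    → {ball_in(b1,rmB), free(right), robot_in(rmD)}
  through step 1 (drop(b4,rmD,right)): drop {free(right)}, keep {ball_in(b1,rmB), robot_in(rmD)}, require {carry(b4,right), robot_in(rmD)}
    → {ball_in(b1,rmB), carry(b4,right), robot_in(rmD)}

== RESULT ==
["ball_in(b1,rmB)", "carry(b4,right)", "robot_in(rmD)"]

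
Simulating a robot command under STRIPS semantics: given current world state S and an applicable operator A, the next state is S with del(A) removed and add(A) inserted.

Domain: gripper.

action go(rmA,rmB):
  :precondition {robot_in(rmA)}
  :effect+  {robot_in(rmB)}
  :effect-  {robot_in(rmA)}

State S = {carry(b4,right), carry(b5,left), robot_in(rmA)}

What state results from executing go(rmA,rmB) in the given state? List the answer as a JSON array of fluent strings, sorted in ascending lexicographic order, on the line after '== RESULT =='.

Compute (S \ del) ∪ add:
  pre ⊆ S: {robot_in(rmA)} ⊆ S  — applicable
  S \ del = {carry(b4,right), carry(b5,left)}
  ∪ add   = {carry(b4,right), carry(b5,left), robot_in(rmB)}

== RESULT ==
["carry(b4,right)", "carry(b5,left)", "robot_in(rmB)"]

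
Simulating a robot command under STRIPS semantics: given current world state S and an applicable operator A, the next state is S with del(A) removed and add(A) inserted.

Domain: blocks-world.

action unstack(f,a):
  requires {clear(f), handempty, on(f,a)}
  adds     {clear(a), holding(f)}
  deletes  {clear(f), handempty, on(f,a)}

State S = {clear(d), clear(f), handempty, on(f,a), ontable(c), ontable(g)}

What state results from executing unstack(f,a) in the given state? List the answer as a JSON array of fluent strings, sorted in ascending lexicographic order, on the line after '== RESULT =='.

Compute (S \ del) ∪ add:
  pre ⊆ S: {clear(f), handempty, on(f,a)} ⊆ S  — applicable
  S \ del = {clear(d), ontable(c), ontable(g)}
  ∪ add   = {clear(a), clear(d), holding(f), ontable(c), ontable(g)}

== RESULT ==
["clear(a)", "clear(d)", "holding(f)", "ontable(c)", "ontable(g)"]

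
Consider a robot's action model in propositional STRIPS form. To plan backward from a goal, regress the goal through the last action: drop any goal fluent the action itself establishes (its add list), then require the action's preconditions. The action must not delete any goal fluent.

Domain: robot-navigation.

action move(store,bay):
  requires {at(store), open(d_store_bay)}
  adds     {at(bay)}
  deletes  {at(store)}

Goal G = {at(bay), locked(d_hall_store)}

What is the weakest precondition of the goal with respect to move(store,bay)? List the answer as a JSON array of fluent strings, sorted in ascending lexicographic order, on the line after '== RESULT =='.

Compute (G \ add) ∪ pre:
  G ∩ del = {}  (empty — regression defined)
  G \ add = {at(bay), locked(d_hall_store)} \ {at(bay)} = {locked(d_hall_store)}
  ∪ pre   = {locked(d_hall_store)} ∪ {at(store), open(d_store_bay)}
          = {at(store), locked(d_hall_store), open(d_store_bay)}

== RESULT ==
["at(store)", "locked(d_hall_store)", "open(d_store_bay)"]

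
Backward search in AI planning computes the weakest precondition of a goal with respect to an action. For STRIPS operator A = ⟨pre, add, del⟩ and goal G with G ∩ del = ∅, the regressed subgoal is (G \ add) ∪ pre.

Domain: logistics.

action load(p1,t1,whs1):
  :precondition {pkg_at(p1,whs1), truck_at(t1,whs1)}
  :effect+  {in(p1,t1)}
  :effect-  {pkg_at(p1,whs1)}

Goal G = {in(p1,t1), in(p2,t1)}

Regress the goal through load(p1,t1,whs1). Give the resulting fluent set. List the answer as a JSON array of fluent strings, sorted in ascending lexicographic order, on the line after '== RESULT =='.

Regress:
  G ∩ del = {}  (empty — regression defined)
  G \ add = {in(p1,t1), in(p2,t1)} \ {in(p1,t1)} = {in(p2,t1)}
  ∪ pre   = {in(p2,t1)} ∪ {pkg_at(p1,whs1), truck_at(t1,whs1)}
          = {in(p2,t1), pkg_at(p1,whs1), truck_at(t1,whs1)}

== RESULT ==
["in(p2,t1)", "pkg_at(p1,whs1)", "truck_at(t1,whs1)"]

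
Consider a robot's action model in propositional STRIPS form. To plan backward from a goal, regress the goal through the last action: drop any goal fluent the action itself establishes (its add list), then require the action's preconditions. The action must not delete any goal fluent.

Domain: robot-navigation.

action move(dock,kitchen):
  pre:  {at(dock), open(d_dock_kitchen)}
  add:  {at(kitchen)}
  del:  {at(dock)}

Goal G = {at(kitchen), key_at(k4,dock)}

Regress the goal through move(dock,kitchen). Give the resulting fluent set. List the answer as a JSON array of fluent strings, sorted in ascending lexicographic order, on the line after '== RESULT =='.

Compute (G \ add) ∪ pre:
  G ∩ del = {}  (empty — regression defined)
  G \ add = {at(kitchen), key_at(k4,dock)} \ {at(kitchen)} = {key_at(k4,dock)}
  ∪ pre   = {key_at(k4,dock)} ∪ {at(dock), open(d_dock_kitchen)}
          = {at(dock), key_at(k4,dock), open(d_dock_kitchen)}

== RESULT ==
["at(dock)", "key_at(k4,dock)", "open(d_dock_kitchen)"]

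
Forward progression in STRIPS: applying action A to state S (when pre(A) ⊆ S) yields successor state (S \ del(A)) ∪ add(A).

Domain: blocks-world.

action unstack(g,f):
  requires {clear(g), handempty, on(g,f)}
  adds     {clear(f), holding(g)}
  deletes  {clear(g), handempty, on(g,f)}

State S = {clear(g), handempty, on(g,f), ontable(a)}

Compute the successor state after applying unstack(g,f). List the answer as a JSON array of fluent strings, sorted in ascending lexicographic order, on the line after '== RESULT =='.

Compute (S \ del) ∪ add:
  pre ⊆ S: {clear(g), handempty, on(g,f)} ⊆ S  — applicable
  S \ del = {ontable(a)}
  ∪ add   = {clear(f), holding(g), ontable(a)}

== RESULT ==
["clear(f)", "holding(g)", "ontable(a)"]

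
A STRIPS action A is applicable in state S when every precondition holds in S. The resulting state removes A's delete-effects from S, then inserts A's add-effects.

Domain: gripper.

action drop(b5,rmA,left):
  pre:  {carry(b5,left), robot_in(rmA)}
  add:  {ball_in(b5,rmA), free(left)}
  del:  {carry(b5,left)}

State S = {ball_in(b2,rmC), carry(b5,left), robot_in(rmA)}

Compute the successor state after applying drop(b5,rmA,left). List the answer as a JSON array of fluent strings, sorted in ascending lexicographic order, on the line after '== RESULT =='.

Progress:
  pre ⊆ S: {carry(b5,left), robot_in(rmA)} ⊆ S  — applicable
  S \ del = {ball_in(b2,rmC), robot_in(rmA)}
  ∪ add   = {ball_in(b2,rmC), ball_in(b5,rmA), free(left), robot_in(rmA)}

== RESULT ==
["ball_in(b2,rmC)", "ball_in(b5,rmA)", "free(left)", "robot_in(rmA)"]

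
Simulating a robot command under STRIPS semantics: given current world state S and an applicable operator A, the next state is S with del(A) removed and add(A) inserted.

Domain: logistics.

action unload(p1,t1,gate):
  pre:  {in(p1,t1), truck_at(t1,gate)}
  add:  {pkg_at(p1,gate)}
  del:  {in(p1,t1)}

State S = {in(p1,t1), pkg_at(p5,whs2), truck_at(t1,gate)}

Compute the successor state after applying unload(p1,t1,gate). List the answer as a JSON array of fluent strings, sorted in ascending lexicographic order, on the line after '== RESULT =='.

Compute (S \ del) ∪ add:
  pre ⊆ S: {in(p1,t1), truck_at(t1,gate)} ⊆ S  — applicable
  S \ del = {pkg_at(p5,whs2), truck_at(t1,gate)}
  ∪ add   = {pkg_at(p1,gate), pkg_at(p5,whs2), truck_at(t1,gate)}

== RESULT ==
["pkg_at(p1,gate)", "pkg_at(p5,whs2)", "truck_at(t1,gate)"]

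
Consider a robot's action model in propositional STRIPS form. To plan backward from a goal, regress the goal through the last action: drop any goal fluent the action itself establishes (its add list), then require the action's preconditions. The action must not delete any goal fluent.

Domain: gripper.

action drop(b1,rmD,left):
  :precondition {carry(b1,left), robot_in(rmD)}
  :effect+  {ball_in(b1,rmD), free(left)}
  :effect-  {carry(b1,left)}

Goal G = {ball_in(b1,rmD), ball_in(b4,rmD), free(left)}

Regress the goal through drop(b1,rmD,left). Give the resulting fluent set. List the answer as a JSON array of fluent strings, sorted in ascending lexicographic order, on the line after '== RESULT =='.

Compute (G \ add) ∪ pre:
  G ∩ del = {}  (empty — regression defined)
  G \ add = {ball_in(b1,rmD), ball_in(b4,rmD), free(left)} \ {ball_in(b1,rmD), free(left)} = {ball_in(b4,rmD)}
  ∪ pre   = {ball_in(b4,rmD)} ∪ {carry(b1,left), robot_in(rmD)}
          = {ball_in(b4,rmD), carry(b1,left), robot_in(rmD)}

== RESULT ==
["ball_in(b4,rmD)", "carry(b1,left)", "robot_in(rmD)"]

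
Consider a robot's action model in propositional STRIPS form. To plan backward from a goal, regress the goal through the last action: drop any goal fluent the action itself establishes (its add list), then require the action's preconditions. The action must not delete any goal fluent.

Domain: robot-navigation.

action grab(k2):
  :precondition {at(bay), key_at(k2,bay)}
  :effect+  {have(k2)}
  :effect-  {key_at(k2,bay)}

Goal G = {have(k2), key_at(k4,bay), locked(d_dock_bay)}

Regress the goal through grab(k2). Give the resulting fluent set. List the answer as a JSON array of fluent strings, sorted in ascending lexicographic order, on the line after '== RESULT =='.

Compute (G \ add) ∪ pre:
  G ∩ del = {}  (empty — regression defined)
  G \ add = {have(k2), key_at(k4,bay), locked(d_dock_bay)} \ {have(k2)} = {key_at(k4,bay), locked(d_dock_bay)}
  ∪ pre   = {key_at(k4,bay), locked(d_dock_bay)} ∪ {at(bay), key_at(k2,bay)}
          = {at(bay), key_at(k2,bay), key_at(k4,bay), locked(d_dock_bay)}

== RESULT ==
["at(bay)", "key_at(k2,bay)", "key_at(k4,bay)", "locked(d_dock_bay)"]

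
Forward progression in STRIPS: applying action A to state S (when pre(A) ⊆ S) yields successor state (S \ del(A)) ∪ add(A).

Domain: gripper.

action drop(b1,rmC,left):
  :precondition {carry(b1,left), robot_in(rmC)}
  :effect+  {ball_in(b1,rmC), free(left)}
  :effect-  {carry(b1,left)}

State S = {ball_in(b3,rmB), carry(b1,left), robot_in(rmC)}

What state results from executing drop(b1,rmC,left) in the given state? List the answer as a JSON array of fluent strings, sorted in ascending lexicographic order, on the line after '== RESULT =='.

Compute (S \ del) ∪ add:
  pre ⊆ S: {carry(b1,left), robot_in(rmC)} ⊆ S  — applicable
  S \ del = {ball_in(b3,rmB), robot_in(rmC)}
  ∪ add   = {ball_in(b1,rmC), ball_in(b3,rmB), free(left), robot_in(rmC)}

== RESULT ==
["ball_in(b1,rmC)", "ball_in(b3,rmB)", "free(left)", "robot_in(rmC)"]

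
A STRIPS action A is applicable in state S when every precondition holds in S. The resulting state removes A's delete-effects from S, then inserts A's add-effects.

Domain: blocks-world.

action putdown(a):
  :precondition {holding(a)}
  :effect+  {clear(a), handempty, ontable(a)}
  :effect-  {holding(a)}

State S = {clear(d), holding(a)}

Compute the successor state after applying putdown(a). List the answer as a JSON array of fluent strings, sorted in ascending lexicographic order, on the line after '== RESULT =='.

Progress:
  pre ⊆ S: {holding(a)} ⊆ S  — applicable
  S \ del = {clear(d)}
  ∪ add   = {clear(a), clear(d), handempty, ontable(a)}

== RESULT ==
["clear(a)", "clear(d)", "handempty", "ontable(a)"]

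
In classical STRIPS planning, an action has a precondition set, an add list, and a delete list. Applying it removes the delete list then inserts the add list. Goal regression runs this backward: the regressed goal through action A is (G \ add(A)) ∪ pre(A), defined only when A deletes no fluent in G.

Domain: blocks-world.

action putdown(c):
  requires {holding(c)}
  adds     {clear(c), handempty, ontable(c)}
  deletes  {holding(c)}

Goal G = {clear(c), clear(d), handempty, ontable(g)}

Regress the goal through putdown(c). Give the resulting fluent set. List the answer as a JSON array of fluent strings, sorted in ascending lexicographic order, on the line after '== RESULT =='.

Regress:
  G ∩ del = {}  (empty — regression defined)
  G \ add = {clear(c), clear(d), handempty, ontable(g)} \ {clear(c), handempty, ontable(c)} = {clear(d), ontable(g)}
  ∪ pre   = {clear(d), ontable(g)} ∪ {holding(c)}
          = {clear(d), holding(c), ontable(g)}

== RESULT ==
["clear(d)", "holding(c)", "ontable(g)"]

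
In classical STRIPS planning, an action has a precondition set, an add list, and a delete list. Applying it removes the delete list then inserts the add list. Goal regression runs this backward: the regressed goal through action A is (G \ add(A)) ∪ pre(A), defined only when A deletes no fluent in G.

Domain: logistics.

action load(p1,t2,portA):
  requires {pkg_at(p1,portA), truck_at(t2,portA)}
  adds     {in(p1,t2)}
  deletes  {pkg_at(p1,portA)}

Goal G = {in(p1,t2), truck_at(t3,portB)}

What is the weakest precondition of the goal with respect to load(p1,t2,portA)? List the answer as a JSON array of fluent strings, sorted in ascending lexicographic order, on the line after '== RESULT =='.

Compute (G \ add) ∪ pre:
  G ∩ del = {}  (empty — regression defined)
  G \ add = {in(p1,t2), truck_at(t3,portB)} \ {in(p1,t2)} = {truck_at(t3,portB)}
  ∪ pre   = {truck_at(t3,portB)} ∪ {pkg_at(p1,portA), truck_at(t2,portA)}
          = {pkg_at(p1,portA), truck_at(t2,portA), truck_at(t3,portB)}

== RESULT ==
["pkg_at(p1,portA)", "truck_at(t2,portA)", "truck_at(t3,portB)"]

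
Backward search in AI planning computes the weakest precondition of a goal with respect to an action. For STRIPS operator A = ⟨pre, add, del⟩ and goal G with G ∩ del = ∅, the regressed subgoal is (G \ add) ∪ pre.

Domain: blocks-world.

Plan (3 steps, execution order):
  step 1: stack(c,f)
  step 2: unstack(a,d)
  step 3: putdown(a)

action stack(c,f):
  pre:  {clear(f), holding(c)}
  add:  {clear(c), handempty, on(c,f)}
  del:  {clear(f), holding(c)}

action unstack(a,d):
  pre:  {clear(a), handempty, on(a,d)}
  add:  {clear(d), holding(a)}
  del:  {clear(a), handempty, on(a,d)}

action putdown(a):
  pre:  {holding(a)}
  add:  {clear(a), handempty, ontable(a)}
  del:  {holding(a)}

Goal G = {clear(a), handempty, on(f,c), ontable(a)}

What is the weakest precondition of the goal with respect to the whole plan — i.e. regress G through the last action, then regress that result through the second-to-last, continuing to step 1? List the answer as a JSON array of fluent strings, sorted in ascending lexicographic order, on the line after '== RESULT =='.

Work backward from the goal:
  through step 3 (putdown(a)): drop {clear(a), handempty, ontable(a)}, keep {on(f,c)}, require {holding(a)}
    → {holding(a), on(f,c)}
  through step 2 (unstack(a,d)): drop {holding(a)}, keep {on(f,c)}, require {clear(a), handempty, on(a,d)}
    → {clear(a), handempty, on(a,d), on(f,c)}
  through step 1 (stack(c,f)): drop {handempty}, keep {clear(a), on(a,d), on(f,c)}, require {clear(f), holding(c)}
    → {clear(a), clear(f), holding(c), on(a,d), on(f,c)}

== RESULT ==
["clear(a)", "clear(f)", "holding(c)", "on(a,d)", "on(f,c)"]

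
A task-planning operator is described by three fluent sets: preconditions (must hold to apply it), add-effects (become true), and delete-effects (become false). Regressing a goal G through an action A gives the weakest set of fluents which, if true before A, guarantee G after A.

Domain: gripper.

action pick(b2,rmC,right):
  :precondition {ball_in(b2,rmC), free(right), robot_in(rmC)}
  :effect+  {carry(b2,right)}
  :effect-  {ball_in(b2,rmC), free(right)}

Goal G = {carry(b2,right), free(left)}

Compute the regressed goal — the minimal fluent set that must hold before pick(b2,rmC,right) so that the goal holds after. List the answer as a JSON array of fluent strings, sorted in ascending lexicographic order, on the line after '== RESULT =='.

Regress:
  G ∩ del = {}  (empty — regression defined)
  G \ add = {carry(b2,right), free(left)} \ {carry(b2,right)} = {free(left)}
  ∪ pre   = {free(left)} ∪ {ball_in(b2,rmC), free(right), robot_in(rmC)}
          = {ball_in(b2,rmC), free(left), free(right), robot_in(rmC)}

== RESULT ==
["ball_in(b2,rmC)", "free(left)", "free(right)", "robot_in(rmC)"]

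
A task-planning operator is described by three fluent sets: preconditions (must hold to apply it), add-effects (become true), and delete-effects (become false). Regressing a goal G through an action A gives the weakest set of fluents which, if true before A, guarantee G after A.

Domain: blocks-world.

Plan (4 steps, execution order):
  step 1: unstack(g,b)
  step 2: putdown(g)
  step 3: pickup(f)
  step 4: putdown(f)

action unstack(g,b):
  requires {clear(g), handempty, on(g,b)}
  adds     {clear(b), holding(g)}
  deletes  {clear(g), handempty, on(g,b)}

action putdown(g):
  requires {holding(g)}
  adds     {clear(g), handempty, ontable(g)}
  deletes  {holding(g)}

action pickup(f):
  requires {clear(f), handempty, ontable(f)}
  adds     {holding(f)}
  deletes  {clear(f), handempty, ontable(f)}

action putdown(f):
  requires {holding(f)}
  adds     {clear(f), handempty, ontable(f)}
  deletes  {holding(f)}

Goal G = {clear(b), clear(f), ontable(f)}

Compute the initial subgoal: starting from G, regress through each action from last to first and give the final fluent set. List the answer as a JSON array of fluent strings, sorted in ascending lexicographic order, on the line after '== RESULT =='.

Work backward from the goal:
  through step 4 (putdown(f)): drop {clear(f), ontable(f)}, keep {clear(b)}, require {holding(f)}
    → {clear(b), holding(f)}
  through step 3 (pickup(f)): drop {holding(f)}, keep {clear(b)}, require {clear(f), handempty, ontable(f)}
    → {clear(b), clear(f), handempty, ontable(f)}
  through step 2 (putdown(g)): drop {handempty}, keep {clear(b), clear(f), ontable(f)}, require {holding(g)}
    → {clear(b), clear(f), holding(g), ontable(f)}
  through step 1 (unstack(g,b)): drop {clear(b), holding(g)}, keep {clear(f), ontable(f)}, require {clear(g), handempty, on(g,b)}
    → {clear(f), clear(g), handempty, on(g,b), ontable(f)}

== RESULT ==
["clear(f)", "clear(g)", "handempty", "on(g,b)", "ontable(f)"]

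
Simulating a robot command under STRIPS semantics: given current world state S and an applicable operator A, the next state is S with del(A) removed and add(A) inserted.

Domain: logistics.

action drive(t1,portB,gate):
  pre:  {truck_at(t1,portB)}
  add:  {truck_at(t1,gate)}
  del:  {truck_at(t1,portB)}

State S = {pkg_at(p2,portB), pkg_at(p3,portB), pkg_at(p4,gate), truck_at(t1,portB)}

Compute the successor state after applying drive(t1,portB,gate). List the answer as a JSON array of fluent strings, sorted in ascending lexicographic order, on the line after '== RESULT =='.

Progress:
  pre ⊆ S: {truck_at(t1,portB)} ⊆ S  — applicable
  S \ del = {pkg_at(p2,portB), pkg_at(p3,portB), pkg_at(p4,gate)}
  ∪ add   = {pkg_at(p2,portB), pkg_at(p3,portB), pkg_at(p4,gate), truck_at(t1,gate)}

== RESULT ==
["pkg_at(p2,portB)", "pkg_at(p3,portB)", "pkg_at(p4,gate)", "truck_at(t1,gate)"]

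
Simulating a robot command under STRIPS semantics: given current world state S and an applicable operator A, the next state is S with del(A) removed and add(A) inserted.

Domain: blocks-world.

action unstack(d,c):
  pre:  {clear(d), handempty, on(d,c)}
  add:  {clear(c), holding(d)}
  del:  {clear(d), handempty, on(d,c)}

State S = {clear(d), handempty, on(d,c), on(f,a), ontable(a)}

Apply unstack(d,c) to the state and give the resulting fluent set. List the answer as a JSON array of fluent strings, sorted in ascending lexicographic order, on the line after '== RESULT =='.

Progress:
  pre ⊆ S: {clear(d), handempty, on(d,c)} ⊆ S  — applicable
  S \ del = {on(f,a), ontable(a)}
  ∪ add   = {clear(c), holding(d), on(f,a), ontable(a)}

== RESULT ==
["clear(c)", "holding(d)", "on(f,a)", "ontable(a)"]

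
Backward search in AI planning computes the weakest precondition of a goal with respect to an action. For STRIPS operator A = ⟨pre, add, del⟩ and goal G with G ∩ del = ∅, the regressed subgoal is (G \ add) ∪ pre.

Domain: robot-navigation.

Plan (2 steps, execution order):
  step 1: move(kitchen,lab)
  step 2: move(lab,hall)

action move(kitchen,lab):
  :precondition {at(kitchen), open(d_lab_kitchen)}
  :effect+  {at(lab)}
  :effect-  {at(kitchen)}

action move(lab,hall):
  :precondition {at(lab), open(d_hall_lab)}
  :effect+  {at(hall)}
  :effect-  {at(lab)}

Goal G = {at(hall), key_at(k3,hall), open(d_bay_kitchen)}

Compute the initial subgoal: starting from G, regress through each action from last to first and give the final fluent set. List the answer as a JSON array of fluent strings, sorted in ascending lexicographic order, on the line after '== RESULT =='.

Regress step by step:
  through step 2 (move(lab,hall)): drop {at(hall)}, keep {key_at(k3,hall), open(d_bay_kitchen)}, require {at(lab), open(d_hall_lab)}
    → {at(lab), key_at(k3,hall), open(d_bay_kitchen), open(d_hall_lab)}
  through step 1 (move(kitchen,lab)): drop {at(lab)}, keep {key_at(k3,hall), open(d_bay_kitchen), open(d_hall_lab)}, require {at(kitchen), open(d_lab_kitchen)}
    → {at(kitchen), key_at(k3,hall), open(d_bay_kitchen), open(d_hall_lab), open(d_lab_kitchen)}

== RESULT ==
["at(kitchen)", "key_at(k3,hall)", "open(d_bay_kitchen)", "open(d_hall_lab)", "open(d_lab_kitchen)"]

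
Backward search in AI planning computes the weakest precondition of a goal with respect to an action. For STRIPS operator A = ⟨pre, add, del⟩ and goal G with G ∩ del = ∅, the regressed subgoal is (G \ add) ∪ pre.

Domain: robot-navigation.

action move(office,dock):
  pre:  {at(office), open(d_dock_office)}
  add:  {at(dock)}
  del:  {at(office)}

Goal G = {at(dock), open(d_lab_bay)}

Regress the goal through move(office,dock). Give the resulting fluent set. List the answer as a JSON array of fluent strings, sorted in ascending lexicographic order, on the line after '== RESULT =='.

Regress:
  G ∩ del = {}  (empty — regression defined)
  G \ add = {at(dock), open(d_lab_bay)} \ {at(dock)} = {open(d_lab_bay)}
  ∪ pre   = {open(d_lab_bay)} ∪ {at(office), open(d_dock_office)}
          = {at(office), open(d_dock_office), open(d_lab_bay)}

== RESULT ==
["at(office)", "open(d_dock_office)", "open(d_lab_bay)"]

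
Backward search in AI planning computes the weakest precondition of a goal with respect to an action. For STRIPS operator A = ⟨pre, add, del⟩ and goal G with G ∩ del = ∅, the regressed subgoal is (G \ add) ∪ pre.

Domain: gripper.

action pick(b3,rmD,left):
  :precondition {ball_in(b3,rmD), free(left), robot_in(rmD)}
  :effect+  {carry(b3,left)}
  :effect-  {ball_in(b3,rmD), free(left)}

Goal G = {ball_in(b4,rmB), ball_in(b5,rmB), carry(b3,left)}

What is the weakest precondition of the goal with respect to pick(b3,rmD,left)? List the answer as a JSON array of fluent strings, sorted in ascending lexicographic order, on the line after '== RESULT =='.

Compute (G \ add) ∪ pre:
  G ∩ del = {}  (empty — regression defined)
  G \ add = {ball_in(b4,rmB), ball_in(b5,rmB), carry(b3,left)} \ {carry(b3,left)} = {ball_in(b4,rmB), ball_in(b5,rmB)}
  ∪ pre   = {ball_in(b4,rmB), ball_in(b5,rmB)} ∪ {ball_in(b3,rmD), free(left), robot_in(rmD)}
          = {ball_in(b3,rmD), ball_in(b4,rmB), ball_in(b5,rmB), free(left), robot_in(rmD)}

== RESULT ==
["ball_in(b3,rmD)", "ball_in(b4,rmB)", "ball_in(b5,rmB)", "free(left)", "robot_in(rmD)"]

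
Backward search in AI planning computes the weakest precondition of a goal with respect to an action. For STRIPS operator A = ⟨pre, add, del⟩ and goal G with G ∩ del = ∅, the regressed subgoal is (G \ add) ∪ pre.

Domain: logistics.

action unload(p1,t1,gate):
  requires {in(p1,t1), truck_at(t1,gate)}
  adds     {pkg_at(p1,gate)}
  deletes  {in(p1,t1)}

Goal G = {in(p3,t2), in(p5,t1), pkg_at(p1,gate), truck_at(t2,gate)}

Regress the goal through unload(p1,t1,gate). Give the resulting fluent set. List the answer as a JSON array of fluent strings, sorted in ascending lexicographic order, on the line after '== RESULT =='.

Compute (G \ add) ∪ pre:
  G ∩ del = {}  (empty — regression defined)
  G \ add = {in(p3,t2), in(p5,t1), pkg_at(p1,gate), truck_at(t2,gate)} \ {pkg_at(p1,gate)} = {in(p3,t2), in(p5,t1), truck_at(t2,gate)}
  ∪ pre   = {in(p3,t2), in(p5,t1), truck_at(t2,gate)} ∪ {in(p1,t1), truck_at(t1,gate)}
          = {in(p1,t1), in(p3,t2), in(p5,t1), truck_at(t1,gate), truck_at(t2,gate)}

== RESULT ==
["in(p1,t1)", "in(p3,t2)", "in(p5,t1)", "truck_at(t1,gate)", "truck_at(t2,gate)"]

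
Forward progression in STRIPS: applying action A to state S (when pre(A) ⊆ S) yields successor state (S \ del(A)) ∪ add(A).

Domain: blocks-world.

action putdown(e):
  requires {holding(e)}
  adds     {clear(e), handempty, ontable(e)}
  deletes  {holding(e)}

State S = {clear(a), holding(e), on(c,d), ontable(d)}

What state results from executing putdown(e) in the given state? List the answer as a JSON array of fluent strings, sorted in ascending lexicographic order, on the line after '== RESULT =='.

Compute (S \ del) ∪ add:
  pre ⊆ S: {holding(e)} ⊆ S  — applicable
  S \ del = {clear(a), on(c,d), ontable(d)}
  ∪ add   = {clear(a), clear(e), handempty, on(c,d), ontable(d), ontable(e)}

== RESULT ==
["clear(a)", "clear(e)", "handempty", "on(c,d)", "ontable(d)", "ontable(e)"]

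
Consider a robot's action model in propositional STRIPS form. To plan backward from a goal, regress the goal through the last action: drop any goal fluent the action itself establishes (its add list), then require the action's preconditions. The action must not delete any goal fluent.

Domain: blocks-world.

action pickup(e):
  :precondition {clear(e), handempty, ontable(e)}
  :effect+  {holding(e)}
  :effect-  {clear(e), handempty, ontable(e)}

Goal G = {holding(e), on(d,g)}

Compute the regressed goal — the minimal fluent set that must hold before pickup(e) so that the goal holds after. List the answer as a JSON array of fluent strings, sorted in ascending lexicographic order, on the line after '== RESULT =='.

Compute (G \ add) ∪ pre:
  G ∩ del = {}  (empty — regression defined)
  G \ add = {holding(e), on(d,g)} \ {holding(e)} = {on(d,g)}
  ∪ pre   = {on(d,g)} ∪ {clear(e), handempty, ontable(e)}
          = {clear(e), handempty, on(d,g), ontable(e)}

== RESULT ==
["clear(e)", "handempty", "on(d,g)", "ontable(e)"]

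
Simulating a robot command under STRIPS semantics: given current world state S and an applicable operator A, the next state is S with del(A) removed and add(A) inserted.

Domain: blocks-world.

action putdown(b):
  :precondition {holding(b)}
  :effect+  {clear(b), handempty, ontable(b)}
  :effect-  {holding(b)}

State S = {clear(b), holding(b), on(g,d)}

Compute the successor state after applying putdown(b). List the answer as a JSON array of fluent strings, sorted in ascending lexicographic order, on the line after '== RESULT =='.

Progress:
  pre ⊆ S: {holding(b)} ⊆ S  — applicable
  S \ del = {clear(b), on(g,d)}
  ∪ add   = {clear(b), handempty, on(g,d), ontable(b)}

== RESULT ==
["clear(b)", "handempty", "on(g,d)", "ontable(b)"]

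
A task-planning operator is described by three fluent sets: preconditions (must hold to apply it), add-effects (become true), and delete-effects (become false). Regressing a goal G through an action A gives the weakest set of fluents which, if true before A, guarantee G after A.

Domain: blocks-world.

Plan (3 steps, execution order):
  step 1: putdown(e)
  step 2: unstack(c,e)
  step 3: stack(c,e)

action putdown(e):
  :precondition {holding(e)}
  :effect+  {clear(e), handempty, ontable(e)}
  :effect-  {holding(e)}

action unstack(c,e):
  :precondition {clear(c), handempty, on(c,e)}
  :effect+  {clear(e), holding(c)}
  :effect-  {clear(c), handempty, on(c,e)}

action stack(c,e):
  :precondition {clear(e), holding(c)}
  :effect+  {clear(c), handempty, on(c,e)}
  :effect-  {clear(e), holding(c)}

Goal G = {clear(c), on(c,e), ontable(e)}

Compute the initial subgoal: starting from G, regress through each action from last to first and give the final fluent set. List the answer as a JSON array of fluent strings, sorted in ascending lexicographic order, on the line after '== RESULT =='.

Regress step by step:
  through step 3 (stack(c,e)): drop {clear(c), on(c,e)}, keep {ontable(e)}, require {clear(e), holding(c)}
    → {clear(e), holding(c), ontable(e)}
  through step 2 (unstack(c,e)): drop {clear(e), holding(c)}, keep {ontable(e)}, require {clear(c), handempty, on(c,e)}
    → {clear(c), handempty, on(c,e), ontable(e)}
  through step 1 (putdown(e)): drop {handempty, ontable(e)}, keep {clear(c), on(c,e)}, require {holding(e)}
    → {clear(c), holding(e), on(c,e)}

== RESULT ==
["clear(c)", "holding(e)", "on(c,e)"]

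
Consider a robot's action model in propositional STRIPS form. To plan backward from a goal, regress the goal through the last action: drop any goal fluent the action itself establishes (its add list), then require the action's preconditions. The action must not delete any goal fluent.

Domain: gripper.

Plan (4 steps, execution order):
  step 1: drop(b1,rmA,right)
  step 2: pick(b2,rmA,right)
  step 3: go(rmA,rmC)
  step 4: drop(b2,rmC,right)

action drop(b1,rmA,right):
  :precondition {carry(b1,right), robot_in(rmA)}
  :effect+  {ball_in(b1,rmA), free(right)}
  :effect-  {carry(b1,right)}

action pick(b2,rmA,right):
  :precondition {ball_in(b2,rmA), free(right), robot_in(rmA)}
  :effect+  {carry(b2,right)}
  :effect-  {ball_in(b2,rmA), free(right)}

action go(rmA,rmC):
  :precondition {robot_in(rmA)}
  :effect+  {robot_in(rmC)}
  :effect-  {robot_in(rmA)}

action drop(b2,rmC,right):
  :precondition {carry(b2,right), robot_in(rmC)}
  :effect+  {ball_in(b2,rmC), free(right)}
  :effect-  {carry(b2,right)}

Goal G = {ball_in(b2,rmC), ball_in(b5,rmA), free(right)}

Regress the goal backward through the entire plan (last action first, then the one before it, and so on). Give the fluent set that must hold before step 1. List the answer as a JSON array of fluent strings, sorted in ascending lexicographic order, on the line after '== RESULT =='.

Work backward from the goal:
  through step 4 (drop(b2,rmC,right)): drop {ball_in(b2,rmC), free(right)}, keep {ball_in(b5,rmA)}, require {carry(b2,right), robot_in(rmC)}
    → {ball_in(b5,rmA), carry(b2,right), robot_in(rmC)}
  through step 3 (go(rmA,rmC)): drop {robot_in(rmC)}, keep {ball_in(b5,rmA), carry(b2,right)}, require {robot_in(rmA)}
    → {ball_in(b5,rmA), carry(b2,right), robot_in(rmA)}
  through step 2 (pick(b2,rmA,right)): drop {carry(b2,right)}, keep {ball_in(b5,rmA), robot_in(rmA)}, require {ball_in(b2,rmA), free(right), robot_in(rmA)}
    → {ball_in(b2,rmA), ball_in(b5,rmA), free(right), robot_in(rmA)}
  through step 1 (drop(b1,rmA,right)): drop {free(right)}, keep {ball_in(b2,rmA), ball_in(b5,rmA), robot_in(rmA)}, require {carry(b1,right), robot_in(rmA)}
    → {ball_in(b2,rmA), ball_in(b5,rmA), carry(b1,right), robot_in(rmA)}

== RESULT ==
["ball_in(b2,rmA)", "ball_in(b5,rmA)", "carry(b1,right)", "robot_in(rmA)"]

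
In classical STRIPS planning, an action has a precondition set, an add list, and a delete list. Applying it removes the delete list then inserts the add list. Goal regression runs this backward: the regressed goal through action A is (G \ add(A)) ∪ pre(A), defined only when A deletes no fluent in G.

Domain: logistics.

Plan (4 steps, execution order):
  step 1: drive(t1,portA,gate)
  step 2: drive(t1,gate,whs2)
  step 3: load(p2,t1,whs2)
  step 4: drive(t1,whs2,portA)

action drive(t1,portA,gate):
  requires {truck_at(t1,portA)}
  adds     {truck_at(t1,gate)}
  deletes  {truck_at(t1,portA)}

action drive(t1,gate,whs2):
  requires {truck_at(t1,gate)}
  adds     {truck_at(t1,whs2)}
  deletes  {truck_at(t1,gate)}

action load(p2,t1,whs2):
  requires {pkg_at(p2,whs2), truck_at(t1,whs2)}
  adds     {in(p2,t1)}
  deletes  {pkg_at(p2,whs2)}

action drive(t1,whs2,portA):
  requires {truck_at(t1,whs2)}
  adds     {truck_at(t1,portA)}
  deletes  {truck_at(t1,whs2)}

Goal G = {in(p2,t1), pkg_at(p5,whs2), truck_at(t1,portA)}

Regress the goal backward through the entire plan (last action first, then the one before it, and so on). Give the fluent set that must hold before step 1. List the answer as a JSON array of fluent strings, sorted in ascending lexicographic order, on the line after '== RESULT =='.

Work backward from the goal:
  through step 4 (drive(t1,whs2,portA)): drop {truck_at(t1,portA)}, keep {in(p2,t1), pkg_at(p5,whs2)}, require {truck_at(t1,whs2)}
    → {in(p2,t1), pkg_at(p5,whs2), truck_at(t1,whs2)}
  through step 3 (load(p2,t1,whs2)): drop {in(p2,t1)}, keep {pkg_at(p5,whs2), truck_at(t1,whs2)}, require {pkg_at(p2,whs2), truck_at(t1,whs2)}
    → {pkg_at(p2,whs2), pkg_at(p5,whs2), truck_at(t1,whs2)}
  through step 2 (drive(t1,gate,whs2)): drop {truck_at(t1,whs2)}, keep {pkg_at(p2,whs2), pkg_at(p5,whs2)}, require {truck_at(t1,gate)}
    → {pkg_at(p2,whs2), pkg_at(p5,whs2), truck_at(t1,gate)}
  through step 1 (drive(t1,portA,gate)): drop {truck_at(t1,gate)}, keep {pkg_at(p2,whs2), pkg_at(p5,whs2)}, require {truck_at(t1,portA)}
    → {pkg_at(p2,whs2), pkg_at(p5,whs2), truck_at(t1,portA)}

== RESULT ==
["pkg_at(p2,whs2)", "pkg_at(p5,whs2)", "truck_at(t1,portA)"]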